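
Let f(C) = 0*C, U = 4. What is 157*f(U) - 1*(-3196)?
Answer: 3196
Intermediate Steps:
f(C) = 0
157*f(U) - 1*(-3196) = 157*0 - 1*(-3196) = 0 + 3196 = 3196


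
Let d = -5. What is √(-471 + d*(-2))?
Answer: I*√461 ≈ 21.471*I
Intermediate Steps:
√(-471 + d*(-2)) = √(-471 - 5*(-2)) = √(-471 + 10) = √(-461) = I*√461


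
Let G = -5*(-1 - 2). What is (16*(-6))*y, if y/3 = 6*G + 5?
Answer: -27360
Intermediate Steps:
G = 15 (G = -5*(-3) = 15)
y = 285 (y = 3*(6*15 + 5) = 3*(90 + 5) = 3*95 = 285)
(16*(-6))*y = (16*(-6))*285 = -96*285 = -27360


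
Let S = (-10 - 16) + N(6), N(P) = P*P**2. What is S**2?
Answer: 36100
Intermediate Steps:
N(P) = P**3
S = 190 (S = (-10 - 16) + 6**3 = -26 + 216 = 190)
S**2 = 190**2 = 36100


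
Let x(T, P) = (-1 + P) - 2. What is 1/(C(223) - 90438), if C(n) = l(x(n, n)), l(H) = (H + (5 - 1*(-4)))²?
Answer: -1/37997 ≈ -2.6318e-5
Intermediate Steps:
x(T, P) = -3 + P
l(H) = (9 + H)² (l(H) = (H + (5 + 4))² = (H + 9)² = (9 + H)²)
C(n) = (6 + n)² (C(n) = (9 + (-3 + n))² = (6 + n)²)
1/(C(223) - 90438) = 1/((6 + 223)² - 90438) = 1/(229² - 90438) = 1/(52441 - 90438) = 1/(-37997) = -1/37997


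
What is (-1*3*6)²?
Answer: 324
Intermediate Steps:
(-1*3*6)² = (-3*6)² = (-18)² = 324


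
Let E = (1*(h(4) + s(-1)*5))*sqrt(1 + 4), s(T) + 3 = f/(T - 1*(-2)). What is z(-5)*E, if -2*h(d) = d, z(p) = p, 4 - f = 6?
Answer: 135*sqrt(5) ≈ 301.87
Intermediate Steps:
f = -2 (f = 4 - 1*6 = 4 - 6 = -2)
h(d) = -d/2
s(T) = -3 - 2/(2 + T) (s(T) = -3 - 2/(T - 1*(-2)) = -3 - 2/(T + 2) = -3 - 2/(2 + T))
E = -27*sqrt(5) (E = (1*(-1/2*4 + ((-8 - 3*(-1))/(2 - 1))*5))*sqrt(1 + 4) = (1*(-2 + ((-8 + 3)/1)*5))*sqrt(5) = (1*(-2 + (1*(-5))*5))*sqrt(5) = (1*(-2 - 5*5))*sqrt(5) = (1*(-2 - 25))*sqrt(5) = (1*(-27))*sqrt(5) = -27*sqrt(5) ≈ -60.374)
z(-5)*E = -(-135)*sqrt(5) = 135*sqrt(5)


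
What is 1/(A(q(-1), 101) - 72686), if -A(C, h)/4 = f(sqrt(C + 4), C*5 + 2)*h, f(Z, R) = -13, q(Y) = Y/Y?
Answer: -1/67434 ≈ -1.4829e-5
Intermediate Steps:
q(Y) = 1
A(C, h) = 52*h (A(C, h) = -(-52)*h = 52*h)
1/(A(q(-1), 101) - 72686) = 1/(52*101 - 72686) = 1/(5252 - 72686) = 1/(-67434) = -1/67434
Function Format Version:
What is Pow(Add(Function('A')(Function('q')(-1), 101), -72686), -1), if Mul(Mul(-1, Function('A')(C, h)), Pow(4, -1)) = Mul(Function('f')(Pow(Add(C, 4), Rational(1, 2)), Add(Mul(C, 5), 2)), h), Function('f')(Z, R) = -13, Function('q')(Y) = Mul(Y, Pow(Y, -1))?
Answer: Rational(-1, 67434) ≈ -1.4829e-5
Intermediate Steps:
Function('q')(Y) = 1
Function('A')(C, h) = Mul(52, h) (Function('A')(C, h) = Mul(-4, Mul(-13, h)) = Mul(52, h))
Pow(Add(Function('A')(Function('q')(-1), 101), -72686), -1) = Pow(Add(Mul(52, 101), -72686), -1) = Pow(Add(5252, -72686), -1) = Pow(-67434, -1) = Rational(-1, 67434)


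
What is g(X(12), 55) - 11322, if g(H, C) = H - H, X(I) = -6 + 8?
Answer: -11322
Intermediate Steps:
X(I) = 2
g(H, C) = 0
g(X(12), 55) - 11322 = 0 - 11322 = -11322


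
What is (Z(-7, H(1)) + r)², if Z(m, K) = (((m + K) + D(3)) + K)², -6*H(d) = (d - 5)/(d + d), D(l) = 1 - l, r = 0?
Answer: 390625/81 ≈ 4822.5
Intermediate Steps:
H(d) = -(-5 + d)/(12*d) (H(d) = -(d - 5)/(6*(d + d)) = -(-5 + d)/(6*(2*d)) = -(-5 + d)*1/(2*d)/6 = -(-5 + d)/(12*d))
Z(m, K) = (-2 + m + 2*K)² (Z(m, K) = (((m + K) + (1 - 1*3)) + K)² = (((K + m) + (1 - 3)) + K)² = (((K + m) - 2) + K)² = ((-2 + K + m) + K)² = (-2 + m + 2*K)²)
(Z(-7, H(1)) + r)² = ((-2 - 7 + 2*((1/12)*(5 - 1*1)/1))² + 0)² = ((-2 - 7 + 2*((1/12)*1*(5 - 1)))² + 0)² = ((-2 - 7 + 2*((1/12)*1*4))² + 0)² = ((-2 - 7 + 2*(⅓))² + 0)² = ((-2 - 7 + ⅔)² + 0)² = ((-25/3)² + 0)² = (625/9 + 0)² = (625/9)² = 390625/81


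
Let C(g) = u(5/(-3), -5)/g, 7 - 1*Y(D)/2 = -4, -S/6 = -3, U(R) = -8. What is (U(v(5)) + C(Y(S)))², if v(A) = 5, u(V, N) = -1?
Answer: 31329/484 ≈ 64.729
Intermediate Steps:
S = 18 (S = -6*(-3) = 18)
Y(D) = 22 (Y(D) = 14 - 2*(-4) = 14 + 8 = 22)
C(g) = -1/g
(U(v(5)) + C(Y(S)))² = (-8 - 1/22)² = (-177/22)² = 31329/484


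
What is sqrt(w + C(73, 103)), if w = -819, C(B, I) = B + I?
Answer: I*sqrt(643) ≈ 25.357*I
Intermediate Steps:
sqrt(w + C(73, 103)) = sqrt(-819 + (73 + 103)) = sqrt(-819 + 176) = sqrt(-643) = I*sqrt(643)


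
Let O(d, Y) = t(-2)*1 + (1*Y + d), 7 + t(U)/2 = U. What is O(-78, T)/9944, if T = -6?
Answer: -51/4972 ≈ -0.010257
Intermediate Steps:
t(U) = -14 + 2*U
O(d, Y) = -18 + Y + d (O(d, Y) = (-14 + 2*(-2))*1 + (1*Y + d) = (-14 - 4)*1 + (Y + d) = -18*1 + (Y + d) = -18 + (Y + d) = -18 + Y + d)
O(-78, T)/9944 = (-18 - 6 - 78)/9944 = -102*1/9944 = -51/4972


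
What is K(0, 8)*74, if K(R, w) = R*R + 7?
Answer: 518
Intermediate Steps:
K(R, w) = 7 + R² (K(R, w) = R² + 7 = 7 + R²)
K(0, 8)*74 = (7 + 0²)*74 = (7 + 0)*74 = 7*74 = 518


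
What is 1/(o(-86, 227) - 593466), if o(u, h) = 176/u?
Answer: -43/25519126 ≈ -1.6850e-6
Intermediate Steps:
1/(o(-86, 227) - 593466) = 1/(176/(-86) - 593466) = 1/(176*(-1/86) - 593466) = 1/(-88/43 - 593466) = 1/(-25519126/43) = -43/25519126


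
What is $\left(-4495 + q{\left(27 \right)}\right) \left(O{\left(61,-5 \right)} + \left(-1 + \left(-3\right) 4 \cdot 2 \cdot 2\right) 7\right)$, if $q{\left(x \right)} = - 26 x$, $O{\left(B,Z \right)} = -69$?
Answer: $2141164$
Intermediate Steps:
$\left(-4495 + q{\left(27 \right)}\right) \left(O{\left(61,-5 \right)} + \left(-1 + \left(-3\right) 4 \cdot 2 \cdot 2\right) 7\right) = \left(-4495 - 702\right) \left(-69 + \left(-1 + \left(-3\right) 4 \cdot 2 \cdot 2\right) 7\right) = \left(-4495 - 702\right) \left(-69 + \left(-1 - 48\right) 7\right) = - 5197 \left(-69 + \left(-1 - 48\right) 7\right) = - 5197 \left(-69 - 343\right) = \left(-5197\right) \left(-412\right) = 2141164$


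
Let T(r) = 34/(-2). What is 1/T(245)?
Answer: -1/17 ≈ -0.058824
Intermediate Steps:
T(r) = -17 (T(r) = -½*34 = -17)
1/T(245) = 1/(-17) = -1/17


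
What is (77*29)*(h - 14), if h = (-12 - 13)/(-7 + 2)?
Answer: -20097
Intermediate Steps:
h = 5 (h = -25/(-5) = -25*(-⅕) = 5)
(77*29)*(h - 14) = (77*29)*(5 - 14) = 2233*(-9) = -20097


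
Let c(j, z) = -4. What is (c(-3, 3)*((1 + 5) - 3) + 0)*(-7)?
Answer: 84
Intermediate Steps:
(c(-3, 3)*((1 + 5) - 3) + 0)*(-7) = (-4*((1 + 5) - 3) + 0)*(-7) = (-4*(6 - 3) + 0)*(-7) = (-4*3 + 0)*(-7) = (-12 + 0)*(-7) = -12*(-7) = 84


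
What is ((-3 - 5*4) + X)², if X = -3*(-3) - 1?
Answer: 225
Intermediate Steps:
X = 8 (X = 9 - 1 = 8)
((-3 - 5*4) + X)² = ((-3 - 5*4) + 8)² = ((-3 - 20) + 8)² = (-23 + 8)² = (-15)² = 225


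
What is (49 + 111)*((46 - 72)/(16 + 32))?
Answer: -260/3 ≈ -86.667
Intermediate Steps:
(49 + 111)*((46 - 72)/(16 + 32)) = 160*(-26/48) = 160*(-26*1/48) = 160*(-13/24) = -260/3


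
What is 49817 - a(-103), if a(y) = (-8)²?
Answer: 49753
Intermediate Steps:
a(y) = 64
49817 - a(-103) = 49817 - 1*64 = 49817 - 64 = 49753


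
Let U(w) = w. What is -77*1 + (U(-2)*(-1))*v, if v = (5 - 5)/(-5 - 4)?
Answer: -77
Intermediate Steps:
v = 0 (v = 0/(-9) = 0*(-1/9) = 0)
-77*1 + (U(-2)*(-1))*v = -77*1 - 2*(-1)*0 = -77 + 2*0 = -77 + 0 = -77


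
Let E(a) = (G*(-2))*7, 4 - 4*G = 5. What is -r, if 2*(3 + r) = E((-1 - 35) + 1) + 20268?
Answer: -40531/4 ≈ -10133.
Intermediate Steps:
G = -¼ (G = 1 - ¼*5 = 1 - 5/4 = -¼ ≈ -0.25000)
E(a) = 7/2 (E(a) = -¼*(-2)*7 = (½)*7 = 7/2)
r = 40531/4 (r = -3 + (7/2 + 20268)/2 = -3 + (½)*(40543/2) = -3 + 40543/4 = 40531/4 ≈ 10133.)
-r = -1*40531/4 = -40531/4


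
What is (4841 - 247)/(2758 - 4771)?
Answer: -4594/2013 ≈ -2.2822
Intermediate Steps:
(4841 - 247)/(2758 - 4771) = 4594/(-2013) = 4594*(-1/2013) = -4594/2013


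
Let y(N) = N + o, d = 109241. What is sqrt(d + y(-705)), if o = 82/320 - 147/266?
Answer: sqrt(62690222410)/760 ≈ 329.45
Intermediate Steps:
o = -901/3040 (o = 82*(1/320) - 147*1/266 = 41/160 - 21/38 = -901/3040 ≈ -0.29638)
y(N) = -901/3040 + N (y(N) = N - 901/3040 = -901/3040 + N)
sqrt(d + y(-705)) = sqrt(109241 + (-901/3040 - 705)) = sqrt(109241 - 2144101/3040) = sqrt(329948539/3040) = sqrt(62690222410)/760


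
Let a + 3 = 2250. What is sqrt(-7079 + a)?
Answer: 4*I*sqrt(302) ≈ 69.513*I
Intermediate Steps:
a = 2247 (a = -3 + 2250 = 2247)
sqrt(-7079 + a) = sqrt(-7079 + 2247) = sqrt(-4832) = 4*I*sqrt(302)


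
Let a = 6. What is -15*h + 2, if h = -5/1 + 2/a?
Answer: 72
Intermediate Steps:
h = -14/3 (h = -5/1 + 2/6 = -5*1 + 2*(⅙) = -5 + ⅓ = -14/3 ≈ -4.6667)
-15*h + 2 = -15*(-14/3) + 2 = 70 + 2 = 72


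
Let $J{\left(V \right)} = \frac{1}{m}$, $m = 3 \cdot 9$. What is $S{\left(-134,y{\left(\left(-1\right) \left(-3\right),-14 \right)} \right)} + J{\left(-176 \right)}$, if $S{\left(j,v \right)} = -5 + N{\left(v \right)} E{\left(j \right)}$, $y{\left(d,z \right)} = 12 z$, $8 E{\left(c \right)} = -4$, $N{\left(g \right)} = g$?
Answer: $\frac{2134}{27} \approx 79.037$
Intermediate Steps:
$E{\left(c \right)} = - \frac{1}{2}$ ($E{\left(c \right)} = \frac{1}{8} \left(-4\right) = - \frac{1}{2}$)
$S{\left(j,v \right)} = -5 - \frac{v}{2}$ ($S{\left(j,v \right)} = -5 + v \left(- \frac{1}{2}\right) = -5 - \frac{v}{2}$)
$m = 27$
$J{\left(V \right)} = \frac{1}{27}$
$S{\left(-134,y{\left(\left(-1\right) \left(-3\right),-14 \right)} \right)} + J{\left(-176 \right)} = \left(-5 - \frac{12 \left(-14\right)}{2}\right) + \frac{1}{27} = \left(-5 - -84\right) + \frac{1}{27} = \left(-5 + 84\right) + \frac{1}{27} = 79 + \frac{1}{27} = \frac{2134}{27}$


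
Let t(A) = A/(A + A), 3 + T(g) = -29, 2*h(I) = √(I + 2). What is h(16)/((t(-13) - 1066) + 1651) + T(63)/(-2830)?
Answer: 16/1415 + 3*√2/1171 ≈ 0.014931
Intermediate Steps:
h(I) = √(2 + I)/2 (h(I) = √(I + 2)/2 = √(2 + I)/2)
T(g) = -32 (T(g) = -3 - 29 = -32)
t(A) = ½ (t(A) = A/((2*A)) = (1/(2*A))*A = ½)
h(16)/((t(-13) - 1066) + 1651) + T(63)/(-2830) = (√(2 + 16)/2)/((½ - 1066) + 1651) - 32/(-2830) = (√18/2)/(-2131/2 + 1651) - 32*(-1/2830) = ((3*√2)/2)/(1171/2) + 16/1415 = (3*√2/2)*(2/1171) + 16/1415 = 3*√2/1171 + 16/1415 = 16/1415 + 3*√2/1171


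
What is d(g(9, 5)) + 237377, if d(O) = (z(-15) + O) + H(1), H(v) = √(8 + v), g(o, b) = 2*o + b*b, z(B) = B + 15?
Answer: 237423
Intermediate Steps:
z(B) = 15 + B
g(o, b) = b² + 2*o (g(o, b) = 2*o + b² = b² + 2*o)
d(O) = 3 + O (d(O) = ((15 - 15) + O) + √(8 + 1) = (0 + O) + √9 = O + 3 = 3 + O)
d(g(9, 5)) + 237377 = (3 + (5² + 2*9)) + 237377 = (3 + (25 + 18)) + 237377 = (3 + 43) + 237377 = 46 + 237377 = 237423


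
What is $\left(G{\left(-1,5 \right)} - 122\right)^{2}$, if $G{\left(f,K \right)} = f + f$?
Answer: $15376$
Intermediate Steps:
$G{\left(f,K \right)} = 2 f$
$\left(G{\left(-1,5 \right)} - 122\right)^{2} = \left(2 \left(-1\right) - 122\right)^{2} = \left(-2 - 122\right)^{2} = \left(-124\right)^{2} = 15376$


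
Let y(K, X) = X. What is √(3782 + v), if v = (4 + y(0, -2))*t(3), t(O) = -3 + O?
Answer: √3782 ≈ 61.498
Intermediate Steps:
v = 0 (v = (4 - 2)*(-3 + 3) = 2*0 = 0)
√(3782 + v) = √(3782 + 0) = √3782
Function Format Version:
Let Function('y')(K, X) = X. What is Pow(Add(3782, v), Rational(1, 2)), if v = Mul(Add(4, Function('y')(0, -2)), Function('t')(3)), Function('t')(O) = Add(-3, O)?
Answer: Pow(3782, Rational(1, 2)) ≈ 61.498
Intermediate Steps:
v = 0 (v = Mul(Add(4, -2), Add(-3, 3)) = Mul(2, 0) = 0)
Pow(Add(3782, v), Rational(1, 2)) = Pow(Add(3782, 0), Rational(1, 2)) = Pow(3782, Rational(1, 2))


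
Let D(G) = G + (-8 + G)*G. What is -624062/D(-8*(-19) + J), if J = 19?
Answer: -312031/14022 ≈ -22.253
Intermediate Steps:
D(G) = G + G*(-8 + G)
-624062/D(-8*(-19) + J) = -624062*1/((-7 + (-8*(-19) + 19))*(-8*(-19) + 19)) = -624062*1/((-7 + (152 + 19))*(152 + 19)) = -624062*1/(171*(-7 + 171)) = -624062/(171*164) = -624062/28044 = -624062*1/28044 = -312031/14022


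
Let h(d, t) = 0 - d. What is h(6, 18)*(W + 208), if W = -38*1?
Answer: -1020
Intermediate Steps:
h(d, t) = -d
W = -38
h(6, 18)*(W + 208) = (-1*6)*(-38 + 208) = -6*170 = -1020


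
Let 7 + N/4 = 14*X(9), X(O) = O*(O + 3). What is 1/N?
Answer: 1/6020 ≈ 0.00016611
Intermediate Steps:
X(O) = O*(3 + O)
N = 6020 (N = -28 + 4*(14*(9*(3 + 9))) = -28 + 4*(14*(9*12)) = -28 + 4*(14*108) = -28 + 4*1512 = -28 + 6048 = 6020)
1/N = 1/6020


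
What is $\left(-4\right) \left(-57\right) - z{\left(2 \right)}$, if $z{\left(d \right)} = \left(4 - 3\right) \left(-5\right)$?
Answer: $233$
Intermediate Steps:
$z{\left(d \right)} = -5$ ($z{\left(d \right)} = 1 \left(-5\right) = -5$)
$\left(-4\right) \left(-57\right) - z{\left(2 \right)} = \left(-4\right) \left(-57\right) - -5 = 228 + 5 = 233$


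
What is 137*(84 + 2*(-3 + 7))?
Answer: 12604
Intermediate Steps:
137*(84 + 2*(-3 + 7)) = 137*(84 + 2*4) = 137*(84 + 8) = 137*92 = 12604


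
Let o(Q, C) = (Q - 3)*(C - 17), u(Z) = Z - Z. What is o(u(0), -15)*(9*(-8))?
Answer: -6912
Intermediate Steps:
u(Z) = 0
o(Q, C) = (-17 + C)*(-3 + Q) (o(Q, C) = (-3 + Q)*(-17 + C) = (-17 + C)*(-3 + Q))
o(u(0), -15)*(9*(-8)) = (51 - 17*0 - 3*(-15) - 15*0)*(9*(-8)) = (51 + 0 + 45 + 0)*(-72) = 96*(-72) = -6912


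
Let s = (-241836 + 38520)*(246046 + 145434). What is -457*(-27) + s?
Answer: -79594135341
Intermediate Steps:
s = -79594147680 (s = -203316*391480 = -79594147680)
-457*(-27) + s = -457*(-27) - 79594147680 = 12339 - 79594147680 = -79594135341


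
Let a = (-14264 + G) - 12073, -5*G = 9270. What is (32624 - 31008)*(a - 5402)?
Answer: -54286288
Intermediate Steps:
G = -1854 (G = -⅕*9270 = -1854)
a = -28191 (a = (-14264 - 1854) - 12073 = -16118 - 12073 = -28191)
(32624 - 31008)*(a - 5402) = (32624 - 31008)*(-28191 - 5402) = 1616*(-33593) = -54286288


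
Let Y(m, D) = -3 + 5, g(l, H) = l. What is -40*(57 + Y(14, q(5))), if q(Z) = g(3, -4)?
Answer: -2360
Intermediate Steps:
q(Z) = 3
Y(m, D) = 2
-40*(57 + Y(14, q(5))) = -40*(57 + 2) = -40*59 = -2360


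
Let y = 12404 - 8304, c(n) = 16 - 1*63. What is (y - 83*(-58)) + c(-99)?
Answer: 8867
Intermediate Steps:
c(n) = -47 (c(n) = 16 - 63 = -47)
y = 4100
(y - 83*(-58)) + c(-99) = (4100 - 83*(-58)) - 47 = (4100 - 1*(-4814)) - 47 = (4100 + 4814) - 47 = 8914 - 47 = 8867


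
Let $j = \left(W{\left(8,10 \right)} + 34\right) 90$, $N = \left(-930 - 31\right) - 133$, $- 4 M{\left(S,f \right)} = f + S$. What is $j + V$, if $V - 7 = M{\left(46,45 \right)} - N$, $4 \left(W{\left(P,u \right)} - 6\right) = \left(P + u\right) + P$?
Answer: $\frac{21053}{4} \approx 5263.3$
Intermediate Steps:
$M{\left(S,f \right)} = - \frac{S}{4} - \frac{f}{4}$ ($M{\left(S,f \right)} = - \frac{f + S}{4} = - \frac{S + f}{4} = - \frac{S}{4} - \frac{f}{4}$)
$N = -1094$ ($N = -961 - 133 = -1094$)
$W{\left(P,u \right)} = 6 + \frac{P}{2} + \frac{u}{4}$ ($W{\left(P,u \right)} = 6 + \frac{\left(P + u\right) + P}{4} = 6 + \frac{u + 2 P}{4} = 6 + \left(\frac{P}{2} + \frac{u}{4}\right) = 6 + \frac{P}{2} + \frac{u}{4}$)
$j = 4185$ ($j = \left(\left(6 + \frac{1}{2} \cdot 8 + \frac{1}{4} \cdot 10\right) + 34\right) 90 = \left(\left(6 + 4 + \frac{5}{2}\right) + 34\right) 90 = \left(\frac{25}{2} + 34\right) 90 = \frac{93}{2} \cdot 90 = 4185$)
$V = \frac{4313}{4}$ ($V = 7 - - \frac{4285}{4} = 7 + \left(\left(- \frac{23}{2} - \frac{45}{4}\right) + 1094\right) = 7 + \left(- \frac{91}{4} + 1094\right) = 7 + \frac{4285}{4} = \frac{4313}{4} \approx 1078.3$)
$j + V = 4185 + \frac{4313}{4} = \frac{21053}{4}$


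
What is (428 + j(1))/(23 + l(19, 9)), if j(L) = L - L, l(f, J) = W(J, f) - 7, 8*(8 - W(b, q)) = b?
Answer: 3424/183 ≈ 18.710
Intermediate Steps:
W(b, q) = 8 - b/8
l(f, J) = 1 - J/8 (l(f, J) = (8 - J/8) - 7 = 1 - J/8)
j(L) = 0
(428 + j(1))/(23 + l(19, 9)) = (428 + 0)/(23 + (1 - 1/8*9)) = 428/(23 + (1 - 9/8)) = 428/(23 - 1/8) = 428/(183/8) = 428*(8/183) = 3424/183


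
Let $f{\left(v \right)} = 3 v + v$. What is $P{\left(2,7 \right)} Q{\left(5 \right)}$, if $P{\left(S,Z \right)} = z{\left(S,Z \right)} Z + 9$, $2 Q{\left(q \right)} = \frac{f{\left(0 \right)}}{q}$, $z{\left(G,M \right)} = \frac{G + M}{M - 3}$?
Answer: $0$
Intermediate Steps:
$z{\left(G,M \right)} = \frac{G + M}{-3 + M}$
$f{\left(v \right)} = 4 v$
$Q{\left(q \right)} = 0$ ($Q{\left(q \right)} = \frac{4 \cdot 0 \frac{1}{q}}{2} = \frac{0 \frac{1}{q}}{2} = \frac{1}{2} \cdot 0 = 0$)
$P{\left(S,Z \right)} = 9 + \frac{Z \left(S + Z\right)}{-3 + Z}$ ($P{\left(S,Z \right)} = \frac{S + Z}{-3 + Z} Z + 9 = \frac{Z \left(S + Z\right)}{-3 + Z} + 9 = 9 + \frac{Z \left(S + Z\right)}{-3 + Z}$)
$P{\left(2,7 \right)} Q{\left(5 \right)} = \frac{-27 + 9 \cdot 7 + 7 \left(2 + 7\right)}{-3 + 7} \cdot 0 = \frac{-27 + 63 + 7 \cdot 9}{4} \cdot 0 = \frac{-27 + 63 + 63}{4} \cdot 0 = \frac{1}{4} \cdot 99 \cdot 0 = \frac{99}{4} \cdot 0 = 0$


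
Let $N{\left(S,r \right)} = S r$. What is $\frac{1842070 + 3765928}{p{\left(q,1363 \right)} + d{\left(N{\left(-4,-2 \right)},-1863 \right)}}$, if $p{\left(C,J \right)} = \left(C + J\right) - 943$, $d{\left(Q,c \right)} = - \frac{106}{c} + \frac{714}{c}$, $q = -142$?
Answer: $\frac{5223850137}{258653} \approx 20196.0$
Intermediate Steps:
$d{\left(Q,c \right)} = \frac{608}{c}$
$p{\left(C,J \right)} = -943 + C + J$
$\frac{1842070 + 3765928}{p{\left(q,1363 \right)} + d{\left(N{\left(-4,-2 \right)},-1863 \right)}} = \frac{1842070 + 3765928}{\left(-943 - 142 + 1363\right) + \frac{608}{-1863}} = \frac{5607998}{278 + 608 \left(- \frac{1}{1863}\right)} = \frac{5607998}{278 - \frac{608}{1863}} = \frac{5607998}{\frac{517306}{1863}} = 5607998 \cdot \frac{1863}{517306} = \frac{5223850137}{258653}$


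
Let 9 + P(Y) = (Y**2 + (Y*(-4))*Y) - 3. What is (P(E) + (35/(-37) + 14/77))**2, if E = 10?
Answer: 16204017025/165649 ≈ 97821.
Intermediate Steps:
P(Y) = -12 - 3*Y**2 (P(Y) = -9 + ((Y**2 + (Y*(-4))*Y) - 3) = -9 + ((Y**2 + (-4*Y)*Y) - 3) = -9 + ((Y**2 - 4*Y**2) - 3) = -9 + (-3*Y**2 - 3) = -9 + (-3 - 3*Y**2) = -12 - 3*Y**2)
(P(E) + (35/(-37) + 14/77))**2 = ((-12 - 3*10**2) + (35/(-37) + 14/77))**2 = ((-12 - 3*100) + (35*(-1/37) + 14*(1/77)))**2 = ((-12 - 300) + (-35/37 + 2/11))**2 = (-312 - 311/407)**2 = (-127295/407)**2 = 16204017025/165649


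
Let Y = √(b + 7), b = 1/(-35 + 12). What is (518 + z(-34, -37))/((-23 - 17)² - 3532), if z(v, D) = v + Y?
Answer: -121/483 - √230/11109 ≈ -0.25188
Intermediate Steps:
b = -1/23 (b = 1/(-23) = -1/23 ≈ -0.043478)
Y = 4*√230/23 (Y = √(-1/23 + 7) = √(160/23) = 4*√230/23 ≈ 2.6375)
z(v, D) = v + 4*√230/23
(518 + z(-34, -37))/((-23 - 17)² - 3532) = (518 + (-34 + 4*√230/23))/((-23 - 17)² - 3532) = (484 + 4*√230/23)/((-40)² - 3532) = (484 + 4*√230/23)/(1600 - 3532) = (484 + 4*√230/23)/(-1932) = (484 + 4*√230/23)*(-1/1932) = -121/483 - √230/11109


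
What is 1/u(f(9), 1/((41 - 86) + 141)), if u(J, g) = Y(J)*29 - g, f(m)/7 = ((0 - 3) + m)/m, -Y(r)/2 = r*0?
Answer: -96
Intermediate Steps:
Y(r) = 0 (Y(r) = -2*r*0 = -2*0 = 0)
f(m) = 7*(-3 + m)/m (f(m) = 7*(((0 - 3) + m)/m) = 7*((-3 + m)/m) = 7*(-3 + m)/m)
u(J, g) = -g (u(J, g) = 0*29 - g = 0 - g = -g)
1/u(f(9), 1/((41 - 86) + 141)) = 1/(-1/((41 - 86) + 141)) = 1/(-1/(-45 + 141)) = 1/(-1/96) = -96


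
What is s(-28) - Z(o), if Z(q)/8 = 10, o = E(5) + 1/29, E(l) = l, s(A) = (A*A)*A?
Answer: -22032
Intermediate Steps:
s(A) = A³ (s(A) = A²*A = A³)
o = 146/29 (o = 5 + 1/29 = 146/29 ≈ 5.0345)
Z(q) = 80 (Z(q) = 8*10 = 80)
s(-28) - Z(o) = (-28)³ - 1*80 = -21952 - 80 = -22032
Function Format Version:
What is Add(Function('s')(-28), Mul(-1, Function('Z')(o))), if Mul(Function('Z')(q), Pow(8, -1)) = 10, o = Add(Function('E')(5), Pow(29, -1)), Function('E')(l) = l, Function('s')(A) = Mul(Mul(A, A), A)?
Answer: -22032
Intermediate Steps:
Function('s')(A) = Pow(A, 3) (Function('s')(A) = Mul(Pow(A, 2), A) = Pow(A, 3))
o = Rational(146, 29) (o = Add(5, Pow(29, -1)) = Add(5, Rational(1, 29)) = Rational(146, 29) ≈ 5.0345)
Function('Z')(q) = 80 (Function('Z')(q) = Mul(8, 10) = 80)
Add(Function('s')(-28), Mul(-1, Function('Z')(o))) = Add(Pow(-28, 3), Mul(-1, 80)) = Add(-21952, -80) = -22032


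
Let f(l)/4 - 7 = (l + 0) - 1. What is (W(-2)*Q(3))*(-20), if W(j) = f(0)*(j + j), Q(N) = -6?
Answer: -11520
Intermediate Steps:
f(l) = 24 + 4*l (f(l) = 28 + 4*((l + 0) - 1) = 28 + 4*(l - 1) = 28 + 4*(-1 + l) = 28 + (-4 + 4*l) = 24 + 4*l)
W(j) = 48*j (W(j) = (24 + 4*0)*(j + j) = (24 + 0)*(2*j) = 24*(2*j) = 48*j)
(W(-2)*Q(3))*(-20) = ((48*(-2))*(-6))*(-20) = -96*(-6)*(-20) = 576*(-20) = -11520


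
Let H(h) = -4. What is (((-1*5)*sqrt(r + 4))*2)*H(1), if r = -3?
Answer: 40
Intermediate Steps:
(((-1*5)*sqrt(r + 4))*2)*H(1) = (((-1*5)*sqrt(-3 + 4))*2)*(-4) = (-5*sqrt(1)*2)*(-4) = (-5*1*2)*(-4) = -5*2*(-4) = -10*(-4) = 40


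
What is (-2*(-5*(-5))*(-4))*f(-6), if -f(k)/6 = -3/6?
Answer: 600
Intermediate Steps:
f(k) = 3 (f(k) = -(-18)/6 = -6*(-½) = 3)
(-2*(-5*(-5))*(-4))*f(-6) = -2*(-5*(-5))*(-4)*3 = -50*(-4)*3 = -2*(-100)*3 = 200*3 = 600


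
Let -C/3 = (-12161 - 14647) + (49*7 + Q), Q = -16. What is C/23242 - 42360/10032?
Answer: -1953739/2428789 ≈ -0.80441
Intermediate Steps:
C = 79443 (C = -3*((-12161 - 14647) + (49*7 - 16)) = -3*(-26808 + (343 - 16)) = -3*(-26808 + 327) = -3*(-26481) = 79443)
C/23242 - 42360/10032 = 79443/23242 - 42360/10032 = 79443*(1/23242) - 42360*1/10032 = 79443/23242 - 1765/418 = -1953739/2428789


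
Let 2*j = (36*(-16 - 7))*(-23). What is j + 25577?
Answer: 35099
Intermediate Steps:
j = 9522 (j = ((36*(-16 - 7))*(-23))/2 = ((36*(-23))*(-23))/2 = (-828*(-23))/2 = (½)*19044 = 9522)
j + 25577 = 9522 + 25577 = 35099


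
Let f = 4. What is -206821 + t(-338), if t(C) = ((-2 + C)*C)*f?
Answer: 252859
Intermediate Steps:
t(C) = 4*C*(-2 + C) (t(C) = ((-2 + C)*C)*4 = (C*(-2 + C))*4 = 4*C*(-2 + C))
-206821 + t(-338) = -206821 + 4*(-338)*(-2 - 338) = -206821 + 4*(-338)*(-340) = -206821 + 459680 = 252859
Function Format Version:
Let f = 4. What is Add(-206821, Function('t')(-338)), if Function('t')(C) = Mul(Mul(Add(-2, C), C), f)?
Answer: 252859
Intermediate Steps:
Function('t')(C) = Mul(4, C, Add(-2, C)) (Function('t')(C) = Mul(Mul(Add(-2, C), C), 4) = Mul(Mul(C, Add(-2, C)), 4) = Mul(4, C, Add(-2, C)))
Add(-206821, Function('t')(-338)) = Add(-206821, Mul(4, -338, Add(-2, -338))) = Add(-206821, Mul(4, -338, -340)) = Add(-206821, 459680) = 252859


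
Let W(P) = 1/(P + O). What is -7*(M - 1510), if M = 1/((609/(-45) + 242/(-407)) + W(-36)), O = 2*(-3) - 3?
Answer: 49808171/4712 ≈ 10571.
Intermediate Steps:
O = -9 (O = -6 - 3 = -9)
W(P) = 1/(-9 + P) (W(P) = 1/(P - 9) = 1/(-9 + P))
M = -333/4712 (M = 1/((609/(-45) + 242/(-407)) + 1/(-9 - 36)) = 1/((609*(-1/45) + 242*(-1/407)) + 1/(-45)) = 1/((-203/15 - 22/37) - 1/45) = 1/(-7841/555 - 1/45) = 1/(-4712/333) = -333/4712 ≈ -0.070671)
-7*(M - 1510) = -7*(-333/4712 - 1510) = -7*(-7115453/4712) = 49808171/4712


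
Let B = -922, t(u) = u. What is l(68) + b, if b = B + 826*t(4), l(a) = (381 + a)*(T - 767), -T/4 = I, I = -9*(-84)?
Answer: -1699777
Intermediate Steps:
I = 756
T = -3024 (T = -4*756 = -3024)
l(a) = -1444371 - 3791*a (l(a) = (381 + a)*(-3024 - 767) = (381 + a)*(-3791) = -1444371 - 3791*a)
b = 2382 (b = -922 + 826*4 = -922 + 3304 = 2382)
l(68) + b = (-1444371 - 3791*68) + 2382 = (-1444371 - 257788) + 2382 = -1702159 + 2382 = -1699777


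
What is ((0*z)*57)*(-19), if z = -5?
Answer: 0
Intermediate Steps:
((0*z)*57)*(-19) = ((0*(-5))*57)*(-19) = (0*57)*(-19) = 0*(-19) = 0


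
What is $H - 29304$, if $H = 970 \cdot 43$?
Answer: $12406$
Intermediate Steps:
$H = 41710$
$H - 29304 = 41710 - 29304 = 12406$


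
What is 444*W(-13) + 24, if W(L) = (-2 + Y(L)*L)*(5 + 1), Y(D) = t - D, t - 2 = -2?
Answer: -455520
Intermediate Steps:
t = 0 (t = 2 - 2 = 0)
Y(D) = -D (Y(D) = 0 - D = -D)
W(L) = -12 - 6*L**2 (W(L) = (-2 + (-L)*L)*(5 + 1) = (-2 - L**2)*6 = -12 - 6*L**2)
444*W(-13) + 24 = 444*(-12 - 6*(-13)**2) + 24 = 444*(-12 - 6*169) + 24 = 444*(-12 - 1014) + 24 = 444*(-1026) + 24 = -455544 + 24 = -455520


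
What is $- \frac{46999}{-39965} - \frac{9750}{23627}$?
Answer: $\frac{720786623}{944253055} \approx 0.76334$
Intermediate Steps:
$- \frac{46999}{-39965} - \frac{9750}{23627} = \left(-46999\right) \left(- \frac{1}{39965}\right) - \frac{9750}{23627} = \frac{46999}{39965} - \frac{9750}{23627} = \frac{720786623}{944253055}$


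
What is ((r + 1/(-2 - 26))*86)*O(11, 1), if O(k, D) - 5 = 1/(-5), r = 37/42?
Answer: 12212/35 ≈ 348.91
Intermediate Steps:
r = 37/42 (r = 37*(1/42) = 37/42 ≈ 0.88095)
O(k, D) = 24/5 (O(k, D) = 5 + 1/(-5) = 5 - 1/5 = 24/5)
((r + 1/(-2 - 26))*86)*O(11, 1) = ((37/42 + 1/(-2 - 26))*86)*(24/5) = ((37/42 + 1/(-28))*86)*(24/5) = ((37/42 - 1/28)*86)*(24/5) = ((71/84)*86)*(24/5) = (3053/42)*(24/5) = 12212/35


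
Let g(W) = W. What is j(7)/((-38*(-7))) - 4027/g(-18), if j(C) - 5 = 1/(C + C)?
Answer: 7498913/33516 ≈ 223.74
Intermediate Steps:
j(C) = 5 + 1/(2*C) (j(C) = 5 + 1/(C + C) = 5 + 1/(2*C))
j(7)/((-38*(-7))) - 4027/g(-18) = (5 + (½)/7)/((-38*(-7))) - 4027/(-18) = (5 + (½)*(⅐))/266 - 4027*(-1/18) = (5 + 1/14)*(1/266) + 4027/18 = (71/14)*(1/266) + 4027/18 = 71/3724 + 4027/18 = 7498913/33516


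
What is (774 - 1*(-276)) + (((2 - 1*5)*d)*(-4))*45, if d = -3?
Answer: -570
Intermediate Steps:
(774 - 1*(-276)) + (((2 - 1*5)*d)*(-4))*45 = (774 - 1*(-276)) + (((2 - 1*5)*(-3))*(-4))*45 = (774 + 276) + (((2 - 5)*(-3))*(-4))*45 = 1050 + (-3*(-3)*(-4))*45 = 1050 + (9*(-4))*45 = 1050 - 36*45 = 1050 - 1620 = -570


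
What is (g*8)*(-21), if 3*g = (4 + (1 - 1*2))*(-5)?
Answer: 840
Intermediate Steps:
g = -5 (g = ((4 + (1 - 1*2))*(-5))/3 = ((4 + (1 - 2))*(-5))/3 = ((4 - 1)*(-5))/3 = (3*(-5))/3 = (⅓)*(-15) = -5)
(g*8)*(-21) = -5*8*(-21) = -40*(-21) = 840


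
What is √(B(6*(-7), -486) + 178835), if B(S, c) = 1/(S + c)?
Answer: √3116021007/132 ≈ 422.89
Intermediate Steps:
√(B(6*(-7), -486) + 178835) = √(1/(6*(-7) - 486) + 178835) = √(1/(-42 - 486) + 178835) = √(1/(-528) + 178835) = √(-1/528 + 178835) = √(94424879/528) = √3116021007/132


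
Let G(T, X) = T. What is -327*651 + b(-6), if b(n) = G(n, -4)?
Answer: -212883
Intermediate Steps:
b(n) = n
-327*651 + b(-6) = -327*651 - 6 = -212877 - 6 = -212883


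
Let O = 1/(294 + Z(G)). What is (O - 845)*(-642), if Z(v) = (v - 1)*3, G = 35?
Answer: 35804233/66 ≈ 5.4249e+5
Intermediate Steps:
Z(v) = -3 + 3*v (Z(v) = (-1 + v)*3 = -3 + 3*v)
O = 1/396 (O = 1/(294 + (-3 + 3*35)) = 1/(294 + (-3 + 105)) = 1/(294 + 102) = 1/396 ≈ 0.0025253)
(O - 845)*(-642) = (1/396 - 845)*(-642) = -334619/396*(-642) = 35804233/66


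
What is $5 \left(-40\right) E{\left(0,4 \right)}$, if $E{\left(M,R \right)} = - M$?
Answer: $0$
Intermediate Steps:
$5 \left(-40\right) E{\left(0,4 \right)} = 5 \left(-40\right) \left(\left(-1\right) 0\right) = \left(-200\right) 0 = 0$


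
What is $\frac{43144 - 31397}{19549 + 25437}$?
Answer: $\frac{11747}{44986} \approx 0.26113$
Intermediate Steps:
$\frac{43144 - 31397}{19549 + 25437} = \frac{11747}{44986}$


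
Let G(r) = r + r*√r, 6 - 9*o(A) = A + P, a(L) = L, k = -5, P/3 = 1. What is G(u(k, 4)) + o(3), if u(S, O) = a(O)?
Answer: 12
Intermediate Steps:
P = 3 (P = 3*1 = 3)
u(S, O) = O
o(A) = ⅓ - A/9 (o(A) = ⅔ - (A + 3)/9 = ⅔ - (3 + A)/9 = ⅔ + (-⅓ - A/9) = ⅓ - A/9)
G(r) = r + r^(3/2)
G(u(k, 4)) + o(3) = (4 + 4^(3/2)) + (⅓ - ⅑*3) = (4 + 8) + (⅓ - ⅓) = 12 + 0 = 12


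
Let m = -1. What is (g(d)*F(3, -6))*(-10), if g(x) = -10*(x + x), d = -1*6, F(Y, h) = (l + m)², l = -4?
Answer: -30000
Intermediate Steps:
F(Y, h) = 25 (F(Y, h) = (-4 - 1)² = (-5)² = 25)
d = -6
g(x) = -20*x
(g(d)*F(3, -6))*(-10) = (-20*(-6)*25)*(-10) = (120*25)*(-10) = 3000*(-10) = -30000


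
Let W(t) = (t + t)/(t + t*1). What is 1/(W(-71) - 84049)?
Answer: -1/84048 ≈ -1.1898e-5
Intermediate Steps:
W(t) = 1 (W(t) = (2*t)/(t + t) = (2*t)/((2*t)) = (2*t)*(1/(2*t)) = 1)
1/(W(-71) - 84049) = 1/(1 - 84049) = 1/(-84048) = -1/84048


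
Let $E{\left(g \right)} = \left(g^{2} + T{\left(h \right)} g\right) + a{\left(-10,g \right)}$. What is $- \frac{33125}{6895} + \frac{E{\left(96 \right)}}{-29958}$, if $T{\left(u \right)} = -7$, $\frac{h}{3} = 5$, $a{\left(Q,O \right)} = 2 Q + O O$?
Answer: $- \frac{111467605}{20656041} \approx -5.3964$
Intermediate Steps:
$a{\left(Q,O \right)} = O^{2} + 2 Q$ ($a{\left(Q,O \right)} = 2 Q + O^{2} = O^{2} + 2 Q$)
$h = 15$ ($h = 3 \cdot 5 = 15$)
$E{\left(g \right)} = -20 - 7 g + 2 g^{2}$ ($E{\left(g \right)} = \left(g^{2} - 7 g\right) + \left(g^{2} + 2 \left(-10\right)\right) = \left(g^{2} - 7 g\right) + \left(g^{2} - 20\right) = \left(g^{2} - 7 g\right) + \left(-20 + g^{2}\right) = -20 - 7 g + 2 g^{2}$)
$- \frac{33125}{6895} + \frac{E{\left(96 \right)}}{-29958} = - \frac{33125}{6895} + \frac{-20 - 672 + 2 \cdot 96^{2}}{-29958} = \left(-33125\right) \frac{1}{6895} + \left(-20 - 672 + 2 \cdot 9216\right) \left(- \frac{1}{29958}\right) = - \frac{6625}{1379} + \left(-20 - 672 + 18432\right) \left(- \frac{1}{29958}\right) = - \frac{6625}{1379} + 17740 \left(- \frac{1}{29958}\right) = - \frac{6625}{1379} - \frac{8870}{14979} = - \frac{111467605}{20656041}$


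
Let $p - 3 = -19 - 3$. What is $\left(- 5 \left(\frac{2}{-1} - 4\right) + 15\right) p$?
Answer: $-855$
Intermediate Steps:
$p = -19$ ($p = 3 - 22 = -19$)
$\left(- 5 \left(\frac{2}{-1} - 4\right) + 15\right) p = \left(- 5 \left(\frac{2}{-1} - 4\right) + 15\right) \left(-19\right) = \left(- 5 \left(2 \left(-1\right) - 4\right) + 15\right) \left(-19\right) = \left(- 5 \left(-2 - 4\right) + 15\right) \left(-19\right) = \left(\left(-5\right) \left(-6\right) + 15\right) \left(-19\right) = \left(30 + 15\right) \left(-19\right) = 45 \left(-19\right) = -855$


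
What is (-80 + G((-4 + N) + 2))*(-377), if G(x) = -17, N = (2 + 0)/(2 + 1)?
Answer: 36569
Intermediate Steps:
N = ⅔ (N = 2/3 = 2*(⅓) = ⅔ ≈ 0.66667)
(-80 + G((-4 + N) + 2))*(-377) = (-80 - 17)*(-377) = -97*(-377) = 36569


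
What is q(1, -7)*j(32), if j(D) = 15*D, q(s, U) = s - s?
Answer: 0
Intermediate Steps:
q(s, U) = 0
q(1, -7)*j(32) = 0*(15*32) = 0*480 = 0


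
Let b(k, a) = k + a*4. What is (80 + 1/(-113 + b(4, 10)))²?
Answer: 30459361/4761 ≈ 6397.7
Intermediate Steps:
b(k, a) = k + 4*a
(80 + 1/(-113 + b(4, 10)))² = (80 + 1/(-113 + (4 + 4*10)))² = (80 + 1/(-113 + (4 + 40)))² = (80 + 1/(-113 + 44))² = (80 + 1/(-69))² = (80 - 1/69)² = (5519/69)² = 30459361/4761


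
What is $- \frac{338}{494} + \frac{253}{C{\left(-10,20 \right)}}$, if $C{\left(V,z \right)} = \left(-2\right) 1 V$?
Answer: $\frac{4547}{380} \approx 11.966$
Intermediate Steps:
$C{\left(V,z \right)} = - 2 V$
$- \frac{338}{494} + \frac{253}{C{\left(-10,20 \right)}} = - \frac{338}{494} + \frac{253}{\left(-2\right) \left(-10\right)} = \left(-338\right) \frac{1}{494} + \frac{253}{20} = - \frac{13}{19} + 253 \cdot \frac{1}{20} = - \frac{13}{19} + \frac{253}{20} = \frac{4547}{380}$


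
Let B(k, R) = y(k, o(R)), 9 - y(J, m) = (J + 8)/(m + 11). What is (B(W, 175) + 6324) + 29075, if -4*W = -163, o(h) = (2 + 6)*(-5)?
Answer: 4107523/116 ≈ 35410.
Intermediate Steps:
o(h) = -40 (o(h) = 8*(-5) = -40)
y(J, m) = 9 - (8 + J)/(11 + m) (y(J, m) = 9 - (J + 8)/(m + 11) = 9 - (8 + J)/(11 + m))
W = 163/4 (W = -¼*(-163) = 163/4 ≈ 40.750)
B(k, R) = 269/29 + k/29 (B(k, R) = (91 - k + 9*(-40))/(11 - 40) = (91 - k - 360)/(-29) = -(-269 - k)/29 = 269/29 + k/29)
(B(W, 175) + 6324) + 29075 = ((269/29 + (1/29)*(163/4)) + 6324) + 29075 = ((269/29 + 163/116) + 6324) + 29075 = (1239/116 + 6324) + 29075 = 734823/116 + 29075 = 4107523/116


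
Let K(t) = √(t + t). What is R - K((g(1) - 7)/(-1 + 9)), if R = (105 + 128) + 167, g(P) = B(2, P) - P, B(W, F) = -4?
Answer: 400 - I*√3 ≈ 400.0 - 1.732*I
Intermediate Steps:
g(P) = -4 - P
K(t) = √2*√t (K(t) = √(2*t) = √2*√t)
R = 400 (R = 233 + 167 = 400)
R - K((g(1) - 7)/(-1 + 9)) = 400 - √2*√(((-4 - 1*1) - 7)/(-1 + 9)) = 400 - √2*√(((-4 - 1) - 7)/8) = 400 - √2*√((-5 - 7)*(⅛)) = 400 - √2*√(-12*⅛) = 400 - √2*√(-3/2) = 400 - √2*I*√6/2 = 400 - I*√3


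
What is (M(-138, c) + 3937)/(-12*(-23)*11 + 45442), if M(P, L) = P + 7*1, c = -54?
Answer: 1903/24239 ≈ 0.078510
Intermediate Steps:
M(P, L) = 7 + P (M(P, L) = P + 7 = 7 + P)
(M(-138, c) + 3937)/(-12*(-23)*11 + 45442) = ((7 - 138) + 3937)/(-12*(-23)*11 + 45442) = (-131 + 3937)/(276*11 + 45442) = 3806/(3036 + 45442) = 3806/48478 = 3806*(1/48478) = 1903/24239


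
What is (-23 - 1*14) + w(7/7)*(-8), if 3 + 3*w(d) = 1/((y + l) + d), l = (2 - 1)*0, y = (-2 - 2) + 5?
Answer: -91/3 ≈ -30.333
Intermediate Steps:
y = 1 (y = -4 + 5 = 1)
l = 0 (l = 1*0 = 0)
w(d) = -1 + 1/(3*(1 + d)) (w(d) = -1 + 1/(3*((1 + 0) + d)) = -1 + 1/(3*(1 + d)))
(-23 - 1*14) + w(7/7)*(-8) = (-23 - 1*14) + ((-⅔ - 7/7)/(1 + 7/7))*(-8) = (-23 - 14) + ((-⅔ - 7/7)/(1 + 7*(⅐)))*(-8) = -37 + ((-⅔ - 1*1)/(1 + 1))*(-8) = -37 + ((-⅔ - 1)/2)*(-8) = -37 + ((½)*(-5/3))*(-8) = -37 - ⅚*(-8) = -37 + 20/3 = -91/3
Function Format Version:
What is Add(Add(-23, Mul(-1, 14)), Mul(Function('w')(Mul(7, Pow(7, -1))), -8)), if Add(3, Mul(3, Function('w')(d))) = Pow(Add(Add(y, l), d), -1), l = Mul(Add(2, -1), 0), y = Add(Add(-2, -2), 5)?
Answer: Rational(-91, 3) ≈ -30.333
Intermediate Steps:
y = 1 (y = Add(-4, 5) = 1)
l = 0 (l = Mul(1, 0) = 0)
Function('w')(d) = Add(-1, Mul(Rational(1, 3), Pow(Add(1, d), -1))) (Function('w')(d) = Add(-1, Mul(Rational(1, 3), Pow(Add(Add(1, 0), d), -1))) = Add(-1, Mul(Rational(1, 3), Pow(Add(1, d), -1))))
Add(Add(-23, Mul(-1, 14)), Mul(Function('w')(Mul(7, Pow(7, -1))), -8)) = Add(Add(-23, Mul(-1, 14)), Mul(Mul(Pow(Add(1, Mul(7, Pow(7, -1))), -1), Add(Rational(-2, 3), Mul(-1, Mul(7, Pow(7, -1))))), -8)) = Add(Add(-23, -14), Mul(Mul(Pow(Add(1, Mul(7, Rational(1, 7))), -1), Add(Rational(-2, 3), Mul(-1, Mul(7, Rational(1, 7))))), -8)) = Add(-37, Mul(Mul(Pow(Add(1, 1), -1), Add(Rational(-2, 3), Mul(-1, 1))), -8)) = Add(-37, Mul(Mul(Pow(2, -1), Add(Rational(-2, 3), -1)), -8)) = Add(-37, Mul(Mul(Rational(1, 2), Rational(-5, 3)), -8)) = Add(-37, Mul(Rational(-5, 6), -8)) = Add(-37, Rational(20, 3)) = Rational(-91, 3)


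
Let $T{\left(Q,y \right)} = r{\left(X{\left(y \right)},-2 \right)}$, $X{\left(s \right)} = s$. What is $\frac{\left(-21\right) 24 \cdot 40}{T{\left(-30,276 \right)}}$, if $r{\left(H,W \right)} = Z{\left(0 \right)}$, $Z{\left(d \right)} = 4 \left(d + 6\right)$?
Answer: $-840$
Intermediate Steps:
$Z{\left(d \right)} = 24 + 4 d$ ($Z{\left(d \right)} = 4 \left(6 + d\right) = 24 + 4 d$)
$r{\left(H,W \right)} = 24$ ($r{\left(H,W \right)} = 24 + 4 \cdot 0 = 24 + 0 = 24$)
$T{\left(Q,y \right)} = 24$
$\frac{\left(-21\right) 24 \cdot 40}{T{\left(-30,276 \right)}} = \frac{\left(-21\right) 24 \cdot 40}{24} = \left(-504\right) 40 \cdot \frac{1}{24} = \left(-20160\right) \frac{1}{24} = -840$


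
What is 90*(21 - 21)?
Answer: 0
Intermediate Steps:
90*(21 - 21) = 90*0 = 0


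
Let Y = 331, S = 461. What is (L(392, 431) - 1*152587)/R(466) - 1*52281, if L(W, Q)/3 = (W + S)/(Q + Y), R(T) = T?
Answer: -6226944529/118364 ≈ -52608.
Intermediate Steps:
L(W, Q) = 3*(461 + W)/(331 + Q) (L(W, Q) = 3*((W + 461)/(Q + 331)) = 3*((461 + W)/(331 + Q)) = 3*(461 + W)/(331 + Q))
(L(392, 431) - 1*152587)/R(466) - 1*52281 = (3*(461 + 392)/(331 + 431) - 1*152587)/466 - 1*52281 = (3*853/762 - 152587)*(1/466) - 52281 = (3*(1/762)*853 - 152587)*(1/466) - 52281 = (853/254 - 152587)*(1/466) - 52281 = -38756245/254*1/466 - 52281 = -38756245/118364 - 52281 = -6226944529/118364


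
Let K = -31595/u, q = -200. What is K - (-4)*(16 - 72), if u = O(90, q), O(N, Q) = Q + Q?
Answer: -11601/80 ≈ -145.01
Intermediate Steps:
O(N, Q) = 2*Q
u = -400 (u = 2*(-200) = -400)
K = 6319/80 (K = -31595/(-400) = -31595*(-1/400) = 6319/80 ≈ 78.988)
K - (-4)*(16 - 72) = 6319/80 - (-4)*(16 - 72) = 6319/80 - (-4)*(-56) = 6319/80 - 1*224 = 6319/80 - 224 = -11601/80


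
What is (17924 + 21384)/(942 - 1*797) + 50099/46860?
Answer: 369847447/1358940 ≈ 272.16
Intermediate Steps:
(17924 + 21384)/(942 - 1*797) + 50099/46860 = 39308/(942 - 797) + 50099*(1/46860) = 39308/145 + 50099/46860 = 369847447/1358940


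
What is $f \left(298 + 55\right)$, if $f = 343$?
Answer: $121079$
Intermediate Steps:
$f \left(298 + 55\right) = 343 \left(298 + 55\right) = 343 \cdot 353 = 121079$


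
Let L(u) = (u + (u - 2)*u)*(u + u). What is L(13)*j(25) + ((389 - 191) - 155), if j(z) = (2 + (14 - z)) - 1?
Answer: -40517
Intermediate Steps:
j(z) = 15 - z (j(z) = (16 - z) - 1 = 15 - z)
L(u) = 2*u*(u + u*(-2 + u)) (L(u) = (u + (-2 + u)*u)*(2*u) = (u + u*(-2 + u))*(2*u) = 2*u*(u + u*(-2 + u)))
L(13)*j(25) + ((389 - 191) - 155) = (2*13²*(-1 + 13))*(15 - 1*25) + ((389 - 191) - 155) = (2*169*12)*(15 - 25) + (198 - 155) = 4056*(-10) + 43 = -40560 + 43 = -40517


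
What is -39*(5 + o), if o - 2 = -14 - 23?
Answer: 1170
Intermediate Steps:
o = -35 (o = 2 + (-14 - 23) = 2 - 37 = -35)
-39*(5 + o) = -39*(5 - 35) = -39*(-30) = 1170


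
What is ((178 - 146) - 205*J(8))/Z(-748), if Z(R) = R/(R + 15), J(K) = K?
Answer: -294666/187 ≈ -1575.8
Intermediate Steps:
Z(R) = R/(15 + R)
((178 - 146) - 205*J(8))/Z(-748) = ((178 - 146) - 205*8)/((-748/(15 - 748))) = (32 - 1640)/((-748/(-733))) = -1608/((-748*(-1/733))) = -1608/748/733 = -1608*733/748 = -294666/187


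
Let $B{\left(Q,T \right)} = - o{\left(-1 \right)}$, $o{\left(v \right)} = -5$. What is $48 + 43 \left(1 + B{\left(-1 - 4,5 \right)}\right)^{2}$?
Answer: $1596$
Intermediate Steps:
$B{\left(Q,T \right)} = 5$ ($B{\left(Q,T \right)} = \left(-1\right) \left(-5\right) = 5$)
$48 + 43 \left(1 + B{\left(-1 - 4,5 \right)}\right)^{2} = 48 + 43 \left(1 + 5\right)^{2} = 48 + 43 \cdot 6^{2} = 48 + 43 \cdot 36 = 48 + 1548 = 1596$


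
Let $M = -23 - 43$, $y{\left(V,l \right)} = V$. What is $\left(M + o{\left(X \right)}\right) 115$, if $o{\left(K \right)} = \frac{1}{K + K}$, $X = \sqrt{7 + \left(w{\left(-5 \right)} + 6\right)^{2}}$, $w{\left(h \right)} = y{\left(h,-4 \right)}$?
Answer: $-7590 + \frac{115 \sqrt{2}}{8} \approx -7569.7$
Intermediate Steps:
$M = -66$ ($M = -23 - 43 = -66$)
$w{\left(h \right)} = h$
$X = 2 \sqrt{2}$ ($X = \sqrt{7 + \left(-5 + 6\right)^{2}} = \sqrt{7 + 1^{2}} = \sqrt{7 + 1} = \sqrt{8} = 2 \sqrt{2} \approx 2.8284$)
$o{\left(K \right)} = \frac{1}{2 K}$
$\left(M + o{\left(X \right)}\right) 115 = \left(-66 + \frac{1}{2 \cdot 2 \sqrt{2}}\right) 115 = \left(-66 + \frac{\frac{1}{4} \sqrt{2}}{2}\right) 115 = \left(-66 + \frac{\sqrt{2}}{8}\right) 115 = -7590 + \frac{115 \sqrt{2}}{8}$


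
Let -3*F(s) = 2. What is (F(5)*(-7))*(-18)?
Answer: -84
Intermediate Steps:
F(s) = -2/3 (F(s) = -1/3*2 = -2/3)
(F(5)*(-7))*(-18) = -2/3*(-7)*(-18) = (14/3)*(-18) = -84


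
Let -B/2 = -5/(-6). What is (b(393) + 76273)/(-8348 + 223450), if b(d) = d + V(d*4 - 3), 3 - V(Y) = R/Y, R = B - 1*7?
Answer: 360881009/1012485114 ≈ 0.35643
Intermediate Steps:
B = -5/3 (B = -(-10)/(-6) = -(-10)*(-1)/6 = -2*5/6 = -5/3 ≈ -1.6667)
R = -26/3 (R = -5/3 - 1*7 = -5/3 - 7 = -26/3 ≈ -8.6667)
V(Y) = 3 + 26/(3*Y) (V(Y) = 3 - (-26)/(3*Y) = 3 + 26/(3*Y))
b(d) = 3 + d + 26/(3*(-3 + 4*d)) (b(d) = d + (3 + 26/(3*(d*4 - 3))) = d + (3 + 26/(3*(4*d - 3))) = d + (3 + 26/(3*(-3 + 4*d))) = 3 + d + 26/(3*(-3 + 4*d)))
(b(393) + 76273)/(-8348 + 223450) = ((-1 + 12*393**2 + 27*393)/(3*(-3 + 4*393)) + 76273)/(-8348 + 223450) = ((-1 + 12*154449 + 10611)/(3*(-3 + 1572)) + 76273)/215102 = ((1/3)*(-1 + 1853388 + 10611)/1569 + 76273)*(1/215102) = ((1/3)*(1/1569)*1863998 + 76273)*(1/215102) = (1863998/4707 + 76273)*(1/215102) = (360881009/4707)*(1/215102) = 360881009/1012485114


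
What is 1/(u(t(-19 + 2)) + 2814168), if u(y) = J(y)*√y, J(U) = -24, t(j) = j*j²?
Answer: 117257/329981015088 + 17*I*√17/329981015088 ≈ 3.5534e-7 + 2.1241e-10*I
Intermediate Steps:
t(j) = j³
u(y) = -24*√y
1/(u(t(-19 + 2)) + 2814168) = 1/(-24*(-(-19 + 2)^(3/2)) + 2814168) = 1/(-24*17*I*√17 + 2814168) = 1/(-408*I*√17 + 2814168) = 1/(2814168 - 408*I*√17)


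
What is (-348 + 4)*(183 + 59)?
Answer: -83248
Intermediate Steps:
(-348 + 4)*(183 + 59) = -344*242 = -83248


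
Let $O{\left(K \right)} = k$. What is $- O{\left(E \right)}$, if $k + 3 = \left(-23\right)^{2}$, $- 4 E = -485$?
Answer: $-526$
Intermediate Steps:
$E = \frac{485}{4}$ ($E = \left(- \frac{1}{4}\right) \left(-485\right) = \frac{485}{4} \approx 121.25$)
$k = 526$ ($k = -3 + \left(-23\right)^{2} = -3 + 529 = 526$)
$O{\left(K \right)} = 526$
$- O{\left(E \right)} = \left(-1\right) 526 = -526$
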